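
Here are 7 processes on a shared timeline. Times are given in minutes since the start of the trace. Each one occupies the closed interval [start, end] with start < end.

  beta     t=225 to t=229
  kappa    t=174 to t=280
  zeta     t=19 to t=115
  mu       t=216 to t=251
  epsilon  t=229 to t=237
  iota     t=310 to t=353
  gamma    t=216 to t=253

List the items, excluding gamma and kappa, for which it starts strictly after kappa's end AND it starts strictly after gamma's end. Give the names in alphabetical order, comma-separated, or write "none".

Conditions: its start is strictly after kappa's end (X.start > t=280) AND its start is strictly after gamma's end (X.start > t=253).
beta: start t=225 > t=280? ✗; start t=225 > t=253? ✗ → no.
epsilon: start t=229 > t=280? ✗; start t=229 > t=253? ✗ → no.
iota: start t=310 > t=280? ✓; start t=310 > t=253? ✓ → yes.
mu: start t=216 > t=280? ✗; start t=216 > t=253? ✗ → no.
zeta: start t=19 > t=280? ✗; start t=19 > t=253? ✗ → no.
Result: iota.

iota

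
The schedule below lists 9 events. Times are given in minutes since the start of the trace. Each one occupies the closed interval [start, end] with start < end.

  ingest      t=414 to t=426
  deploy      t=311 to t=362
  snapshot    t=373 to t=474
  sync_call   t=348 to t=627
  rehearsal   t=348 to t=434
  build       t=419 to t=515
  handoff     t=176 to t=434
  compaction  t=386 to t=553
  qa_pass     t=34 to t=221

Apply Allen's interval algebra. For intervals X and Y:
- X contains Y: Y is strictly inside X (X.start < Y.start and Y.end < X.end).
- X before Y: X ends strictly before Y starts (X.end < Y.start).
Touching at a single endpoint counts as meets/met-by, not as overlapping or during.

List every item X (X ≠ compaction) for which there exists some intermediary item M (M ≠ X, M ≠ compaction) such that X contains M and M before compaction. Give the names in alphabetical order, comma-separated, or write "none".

handoff

Target compaction = [t=386, t=553].
Intermediaries M with M before compaction: deploy, qa_pass.
Via deploy — items with X contains deploy: handoff.
Via qa_pass — items with X contains qa_pass: none.
Union: handoff.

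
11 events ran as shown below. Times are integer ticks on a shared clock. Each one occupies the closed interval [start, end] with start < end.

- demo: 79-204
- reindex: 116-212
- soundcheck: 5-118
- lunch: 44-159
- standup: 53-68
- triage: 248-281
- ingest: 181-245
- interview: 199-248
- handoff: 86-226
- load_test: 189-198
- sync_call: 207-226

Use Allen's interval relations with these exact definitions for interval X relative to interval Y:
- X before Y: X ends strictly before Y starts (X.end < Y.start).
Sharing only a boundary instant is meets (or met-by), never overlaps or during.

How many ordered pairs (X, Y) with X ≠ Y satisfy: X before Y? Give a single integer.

27

Checking all 110 ordered pairs for relation 'before'; matching pairs in alphabetical order:
(demo, sync_call): demo before sync_call ✓
(demo, triage): demo before triage ✓
(handoff, triage): handoff before triage ✓
(ingest, triage): ingest before triage ✓
(load_test, interview): load_test before interview ✓
(load_test, sync_call): load_test before sync_call ✓
(load_test, triage): load_test before triage ✓
(lunch, ingest): lunch before ingest ✓
(lunch, interview): lunch before interview ✓
(lunch, load_test): lunch before load_test ✓
(lunch, sync_call): lunch before sync_call ✓
(lunch, triage): lunch before triage ✓
(reindex, triage): reindex before triage ✓
(soundcheck, ingest): soundcheck before ingest ✓
(soundcheck, interview): soundcheck before interview ✓
(soundcheck, load_test): soundcheck before load_test ✓
(soundcheck, sync_call): soundcheck before sync_call ✓
(soundcheck, triage): soundcheck before triage ✓
(standup, demo): standup before demo ✓
(standup, handoff): standup before handoff ✓
(standup, ingest): standup before ingest ✓
(standup, interview): standup before interview ✓
(standup, load_test): standup before load_test ✓
(standup, reindex): standup before reindex ✓
... plus 3 further pairs not listed.
Count: 27.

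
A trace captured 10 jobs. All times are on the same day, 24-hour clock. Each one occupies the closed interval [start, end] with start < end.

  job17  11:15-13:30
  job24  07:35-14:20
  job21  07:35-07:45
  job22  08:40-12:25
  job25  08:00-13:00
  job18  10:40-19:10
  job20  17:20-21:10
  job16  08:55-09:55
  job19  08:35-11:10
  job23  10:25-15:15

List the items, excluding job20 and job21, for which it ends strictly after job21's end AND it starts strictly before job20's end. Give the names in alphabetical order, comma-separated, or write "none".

job16, job17, job18, job19, job22, job23, job24, job25

Conditions: its end is strictly after job21's end (X.end > 07:45) AND its start is strictly before job20's end (X.start < 21:10).
job16: end 09:55 > 07:45? ✓; start 08:55 < 21:10? ✓ → yes.
job17: end 13:30 > 07:45? ✓; start 11:15 < 21:10? ✓ → yes.
job18: end 19:10 > 07:45? ✓; start 10:40 < 21:10? ✓ → yes.
job19: end 11:10 > 07:45? ✓; start 08:35 < 21:10? ✓ → yes.
job22: end 12:25 > 07:45? ✓; start 08:40 < 21:10? ✓ → yes.
job23: end 15:15 > 07:45? ✓; start 10:25 < 21:10? ✓ → yes.
job24: end 14:20 > 07:45? ✓; start 07:35 < 21:10? ✓ → yes.
job25: end 13:00 > 07:45? ✓; start 08:00 < 21:10? ✓ → yes.
Result: job16, job17, job18, job19, job22, job23, job24, job25.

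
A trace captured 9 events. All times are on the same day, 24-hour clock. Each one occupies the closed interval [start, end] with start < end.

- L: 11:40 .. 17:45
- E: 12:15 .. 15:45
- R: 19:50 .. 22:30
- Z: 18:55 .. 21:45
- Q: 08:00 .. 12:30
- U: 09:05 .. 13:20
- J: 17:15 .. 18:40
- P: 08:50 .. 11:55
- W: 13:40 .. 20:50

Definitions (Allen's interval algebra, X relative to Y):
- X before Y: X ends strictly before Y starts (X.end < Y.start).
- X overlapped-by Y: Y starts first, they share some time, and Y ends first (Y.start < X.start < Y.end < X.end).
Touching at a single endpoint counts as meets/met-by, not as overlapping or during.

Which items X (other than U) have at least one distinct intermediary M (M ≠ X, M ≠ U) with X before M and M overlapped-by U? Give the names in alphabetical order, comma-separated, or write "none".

Target U = [09:05, 13:20].
Intermediaries M with M overlapped-by U: E, L.
Via E — items with X before E: P.
Via L — items with X before L: none.
Union: P.

P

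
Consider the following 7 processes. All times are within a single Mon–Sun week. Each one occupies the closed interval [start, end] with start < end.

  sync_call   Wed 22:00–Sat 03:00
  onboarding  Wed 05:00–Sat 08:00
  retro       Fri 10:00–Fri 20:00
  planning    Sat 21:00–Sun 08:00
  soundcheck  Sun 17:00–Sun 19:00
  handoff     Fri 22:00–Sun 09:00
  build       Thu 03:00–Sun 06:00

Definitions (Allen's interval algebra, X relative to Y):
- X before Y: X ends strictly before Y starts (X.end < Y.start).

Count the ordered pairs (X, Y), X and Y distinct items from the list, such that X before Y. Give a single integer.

Checking all 42 ordered pairs for relation 'before'; matching pairs in alphabetical order:
(build, soundcheck): build before soundcheck ✓
(handoff, soundcheck): handoff before soundcheck ✓
(onboarding, planning): onboarding before planning ✓
(onboarding, soundcheck): onboarding before soundcheck ✓
(planning, soundcheck): planning before soundcheck ✓
(retro, handoff): retro before handoff ✓
(retro, planning): retro before planning ✓
(retro, soundcheck): retro before soundcheck ✓
(sync_call, planning): sync_call before planning ✓
(sync_call, soundcheck): sync_call before soundcheck ✓
Count: 10.

10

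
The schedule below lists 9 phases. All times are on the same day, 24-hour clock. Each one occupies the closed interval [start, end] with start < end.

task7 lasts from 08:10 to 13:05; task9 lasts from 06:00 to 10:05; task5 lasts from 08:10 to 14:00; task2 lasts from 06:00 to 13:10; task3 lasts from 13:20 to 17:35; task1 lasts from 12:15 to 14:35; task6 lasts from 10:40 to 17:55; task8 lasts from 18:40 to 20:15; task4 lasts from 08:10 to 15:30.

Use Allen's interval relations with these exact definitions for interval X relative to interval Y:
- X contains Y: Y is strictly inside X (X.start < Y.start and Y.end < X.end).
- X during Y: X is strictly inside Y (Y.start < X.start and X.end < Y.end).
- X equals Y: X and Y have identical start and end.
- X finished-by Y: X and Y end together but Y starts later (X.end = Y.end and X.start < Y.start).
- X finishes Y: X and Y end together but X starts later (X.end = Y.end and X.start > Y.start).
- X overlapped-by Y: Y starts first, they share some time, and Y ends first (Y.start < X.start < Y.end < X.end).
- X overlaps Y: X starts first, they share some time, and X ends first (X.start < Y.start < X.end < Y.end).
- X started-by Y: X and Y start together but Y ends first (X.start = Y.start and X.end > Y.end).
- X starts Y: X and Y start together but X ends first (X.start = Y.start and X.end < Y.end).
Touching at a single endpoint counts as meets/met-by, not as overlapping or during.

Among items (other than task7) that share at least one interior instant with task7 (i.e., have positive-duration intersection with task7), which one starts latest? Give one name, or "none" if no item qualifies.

task1

Target task7 = [08:10, 13:05].
task1 [12:15, 14:35] → overlapped-by → candidate.
task2 [06:00, 13:10] → contains → candidate.
task3 [13:20, 17:35] → after → excluded.
task4 [08:10, 15:30] → started-by → candidate.
task5 [08:10, 14:00] → started-by → candidate.
task6 [10:40, 17:55] → overlapped-by → candidate.
task8 [18:40, 20:15] → after → excluded.
task9 [06:00, 10:05] → overlaps → candidate.
Among candidates, latest start is 12:15 → task1.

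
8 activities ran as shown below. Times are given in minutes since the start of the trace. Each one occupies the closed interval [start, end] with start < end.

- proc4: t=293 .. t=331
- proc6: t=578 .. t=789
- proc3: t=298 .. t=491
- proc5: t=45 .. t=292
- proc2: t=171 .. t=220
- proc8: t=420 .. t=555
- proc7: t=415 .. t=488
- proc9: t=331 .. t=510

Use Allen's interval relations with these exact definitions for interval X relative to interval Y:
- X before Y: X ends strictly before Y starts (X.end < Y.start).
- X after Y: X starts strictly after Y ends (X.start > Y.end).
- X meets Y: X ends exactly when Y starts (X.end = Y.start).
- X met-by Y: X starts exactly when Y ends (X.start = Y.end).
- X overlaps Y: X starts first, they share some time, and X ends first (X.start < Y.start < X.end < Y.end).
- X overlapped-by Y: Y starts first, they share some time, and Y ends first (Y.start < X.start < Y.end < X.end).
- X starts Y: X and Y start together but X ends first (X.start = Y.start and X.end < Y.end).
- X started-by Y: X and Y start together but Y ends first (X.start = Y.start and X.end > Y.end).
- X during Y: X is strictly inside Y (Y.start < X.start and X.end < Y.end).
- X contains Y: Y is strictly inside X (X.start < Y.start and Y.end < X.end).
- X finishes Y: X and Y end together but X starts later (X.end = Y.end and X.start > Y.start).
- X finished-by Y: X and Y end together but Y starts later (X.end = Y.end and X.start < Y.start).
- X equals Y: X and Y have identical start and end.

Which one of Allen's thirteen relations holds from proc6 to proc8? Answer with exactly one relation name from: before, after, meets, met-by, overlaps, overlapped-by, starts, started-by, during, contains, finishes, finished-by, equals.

after

proc6 = [t=578, t=789]; proc8 = [t=420, t=555].
Compare endpoints: proc6.start > proc8.start, proc6.start > proc8.end, proc6.end > proc8.start, proc6.end > proc8.end.
That pattern is 'after'.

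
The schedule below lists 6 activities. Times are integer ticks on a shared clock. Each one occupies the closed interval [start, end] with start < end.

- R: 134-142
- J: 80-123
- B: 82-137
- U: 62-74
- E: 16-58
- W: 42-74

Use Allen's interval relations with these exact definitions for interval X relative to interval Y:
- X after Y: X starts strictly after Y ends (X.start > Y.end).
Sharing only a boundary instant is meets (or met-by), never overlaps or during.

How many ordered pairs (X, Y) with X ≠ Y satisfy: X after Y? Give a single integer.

11

Checking all 30 ordered pairs for relation 'after'; matching pairs in alphabetical order:
(B, E): B after E ✓
(B, U): B after U ✓
(B, W): B after W ✓
(J, E): J after E ✓
(J, U): J after U ✓
(J, W): J after W ✓
(R, E): R after E ✓
(R, J): R after J ✓
(R, U): R after U ✓
(R, W): R after W ✓
(U, E): U after E ✓
Count: 11.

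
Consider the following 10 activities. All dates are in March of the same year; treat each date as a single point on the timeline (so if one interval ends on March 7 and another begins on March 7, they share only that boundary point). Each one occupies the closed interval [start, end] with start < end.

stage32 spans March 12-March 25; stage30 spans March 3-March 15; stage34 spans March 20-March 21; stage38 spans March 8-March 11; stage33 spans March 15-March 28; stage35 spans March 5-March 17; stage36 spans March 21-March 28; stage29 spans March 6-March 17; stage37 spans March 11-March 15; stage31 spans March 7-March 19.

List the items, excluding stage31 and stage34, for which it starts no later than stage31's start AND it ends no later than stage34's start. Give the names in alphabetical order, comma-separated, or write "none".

stage29, stage30, stage35

Conditions: its start is no later than stage31's start (X.start <= March 7) AND its end is no later than stage34's start (X.end <= March 20).
stage29: start March 6 <= March 7? ✓; end March 17 <= March 20? ✓ → yes.
stage30: start March 3 <= March 7? ✓; end March 15 <= March 20? ✓ → yes.
stage32: start March 12 <= March 7? ✗; end March 25 <= March 20? ✗ → no.
stage33: start March 15 <= March 7? ✗; end March 28 <= March 20? ✗ → no.
stage35: start March 5 <= March 7? ✓; end March 17 <= March 20? ✓ → yes.
stage36: start March 21 <= March 7? ✗; end March 28 <= March 20? ✗ → no.
stage37: start March 11 <= March 7? ✗; end March 15 <= March 20? ✓ → no.
stage38: start March 8 <= March 7? ✗; end March 11 <= March 20? ✓ → no.
Result: stage29, stage30, stage35.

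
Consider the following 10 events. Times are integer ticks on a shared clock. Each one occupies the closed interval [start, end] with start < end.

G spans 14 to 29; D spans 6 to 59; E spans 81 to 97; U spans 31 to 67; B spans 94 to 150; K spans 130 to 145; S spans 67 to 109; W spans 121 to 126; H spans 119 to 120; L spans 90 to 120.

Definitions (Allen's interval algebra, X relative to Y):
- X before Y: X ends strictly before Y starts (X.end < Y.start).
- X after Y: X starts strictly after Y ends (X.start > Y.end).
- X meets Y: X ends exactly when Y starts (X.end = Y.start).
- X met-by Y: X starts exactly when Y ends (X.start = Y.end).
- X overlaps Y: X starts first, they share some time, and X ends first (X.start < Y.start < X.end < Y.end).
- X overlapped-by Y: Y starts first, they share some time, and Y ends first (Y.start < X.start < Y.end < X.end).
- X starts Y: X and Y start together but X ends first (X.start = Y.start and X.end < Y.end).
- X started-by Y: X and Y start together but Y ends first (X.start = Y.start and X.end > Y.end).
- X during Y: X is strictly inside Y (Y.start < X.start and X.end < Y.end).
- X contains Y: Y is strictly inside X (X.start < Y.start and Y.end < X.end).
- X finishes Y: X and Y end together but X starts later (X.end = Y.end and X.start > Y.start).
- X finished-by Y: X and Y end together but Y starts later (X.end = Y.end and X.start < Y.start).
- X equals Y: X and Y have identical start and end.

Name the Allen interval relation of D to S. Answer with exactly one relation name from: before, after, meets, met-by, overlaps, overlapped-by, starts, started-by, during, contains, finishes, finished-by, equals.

before

D = [6, 59]; S = [67, 109].
Compare endpoints: D.start < S.start, D.start < S.end, D.end < S.start, D.end < S.end.
That pattern is 'before'.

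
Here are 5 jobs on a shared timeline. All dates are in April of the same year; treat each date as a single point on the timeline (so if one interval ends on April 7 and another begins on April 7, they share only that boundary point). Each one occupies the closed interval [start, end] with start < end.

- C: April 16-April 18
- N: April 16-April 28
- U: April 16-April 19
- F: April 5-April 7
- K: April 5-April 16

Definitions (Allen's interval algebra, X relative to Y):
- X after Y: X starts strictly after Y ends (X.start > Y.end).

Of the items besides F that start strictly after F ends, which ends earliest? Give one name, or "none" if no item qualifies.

Target F = [April 5, April 7].
C [April 16, April 18] → after → candidate.
K [April 5, April 16] → started-by → excluded.
N [April 16, April 28] → after → candidate.
U [April 16, April 19] → after → candidate.
Among candidates, earliest end is April 18 → C.

C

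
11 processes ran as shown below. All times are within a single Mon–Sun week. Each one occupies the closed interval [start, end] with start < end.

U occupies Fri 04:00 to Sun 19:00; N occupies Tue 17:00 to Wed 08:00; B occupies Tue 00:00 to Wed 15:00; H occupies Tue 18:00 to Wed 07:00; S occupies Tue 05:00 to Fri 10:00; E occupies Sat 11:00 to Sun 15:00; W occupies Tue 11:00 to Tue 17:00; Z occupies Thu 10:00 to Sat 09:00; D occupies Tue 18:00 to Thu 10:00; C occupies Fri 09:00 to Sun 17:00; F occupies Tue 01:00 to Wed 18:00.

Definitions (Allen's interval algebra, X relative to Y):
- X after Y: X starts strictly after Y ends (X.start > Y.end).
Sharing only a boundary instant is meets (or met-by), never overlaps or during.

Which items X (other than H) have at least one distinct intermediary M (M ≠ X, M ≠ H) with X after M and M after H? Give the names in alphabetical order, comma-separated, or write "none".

E

Target H = [Tue 18:00, Wed 07:00].
Intermediaries M with M after H: C, E, U, Z.
Via C — items with X after C: none.
Via E — items with X after E: none.
Via U — items with X after U: none.
Via Z — items with X after Z: E.
Union: E.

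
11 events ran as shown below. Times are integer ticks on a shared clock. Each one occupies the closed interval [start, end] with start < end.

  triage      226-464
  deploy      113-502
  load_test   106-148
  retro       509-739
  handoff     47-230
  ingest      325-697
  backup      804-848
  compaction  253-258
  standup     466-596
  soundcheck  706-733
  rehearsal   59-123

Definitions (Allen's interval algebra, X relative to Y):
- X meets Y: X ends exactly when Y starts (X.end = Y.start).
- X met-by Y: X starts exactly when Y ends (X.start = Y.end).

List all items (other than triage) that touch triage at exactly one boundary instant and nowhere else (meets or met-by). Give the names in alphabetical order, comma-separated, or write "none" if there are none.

none

Target triage = [226, 464].
backup [804, 848] → after → no.
compaction [253, 258] → during → no.
deploy [113, 502] → contains → no.
handoff [47, 230] → overlaps → no.
ingest [325, 697] → overlapped-by → no.
load_test [106, 148] → before → no.
rehearsal [59, 123] → before → no.
retro [509, 739] → after → no.
soundcheck [706, 733] → after → no.
standup [466, 596] → after → no.
Result: none.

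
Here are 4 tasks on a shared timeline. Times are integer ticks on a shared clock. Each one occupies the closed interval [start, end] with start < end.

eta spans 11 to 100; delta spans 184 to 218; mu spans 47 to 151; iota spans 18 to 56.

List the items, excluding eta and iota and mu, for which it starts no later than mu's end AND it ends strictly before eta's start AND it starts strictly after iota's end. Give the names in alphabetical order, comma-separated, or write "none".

none

Conditions: its start is no later than mu's end (X.start <= 151) AND its end is strictly before eta's start (X.end < 11) AND its start is strictly after iota's end (X.start > 56).
delta: start 184 <= 151? ✗; end 218 < 11? ✗; start 184 > 56? ✓ → no.
Result: none.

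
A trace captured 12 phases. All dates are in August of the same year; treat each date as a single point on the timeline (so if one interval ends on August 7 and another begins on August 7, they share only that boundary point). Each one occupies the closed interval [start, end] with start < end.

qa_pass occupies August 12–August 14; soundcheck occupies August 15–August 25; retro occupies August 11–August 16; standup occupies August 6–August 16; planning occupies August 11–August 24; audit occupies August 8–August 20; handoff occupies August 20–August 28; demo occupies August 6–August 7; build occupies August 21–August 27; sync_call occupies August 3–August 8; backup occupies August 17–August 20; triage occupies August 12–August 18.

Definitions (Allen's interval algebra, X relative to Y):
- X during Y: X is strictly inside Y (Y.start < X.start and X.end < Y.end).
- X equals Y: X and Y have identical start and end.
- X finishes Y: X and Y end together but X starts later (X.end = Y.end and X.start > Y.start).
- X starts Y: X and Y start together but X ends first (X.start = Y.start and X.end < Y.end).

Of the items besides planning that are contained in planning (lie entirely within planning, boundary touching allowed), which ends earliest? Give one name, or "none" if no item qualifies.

Target planning = [August 11, August 24].
audit [August 8, August 20] → overlaps → excluded.
backup [August 17, August 20] → during → candidate.
build [August 21, August 27] → overlapped-by → excluded.
demo [August 6, August 7] → before → excluded.
handoff [August 20, August 28] → overlapped-by → excluded.
qa_pass [August 12, August 14] → during → candidate.
retro [August 11, August 16] → starts → candidate.
soundcheck [August 15, August 25] → overlapped-by → excluded.
standup [August 6, August 16] → overlaps → excluded.
sync_call [August 3, August 8] → before → excluded.
triage [August 12, August 18] → during → candidate.
Among candidates, earliest end is August 14 → qa_pass.

qa_pass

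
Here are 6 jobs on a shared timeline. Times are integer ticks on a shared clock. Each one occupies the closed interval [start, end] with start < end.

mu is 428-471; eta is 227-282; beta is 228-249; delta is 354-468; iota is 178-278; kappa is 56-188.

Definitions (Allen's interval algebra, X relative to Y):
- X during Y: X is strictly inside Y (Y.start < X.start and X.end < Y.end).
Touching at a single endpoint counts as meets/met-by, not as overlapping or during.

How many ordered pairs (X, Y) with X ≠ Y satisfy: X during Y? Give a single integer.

Checking all 30 ordered pairs for relation 'during'; matching pairs in alphabetical order:
(beta, eta): beta during eta ✓
(beta, iota): beta during iota ✓
Count: 2.

2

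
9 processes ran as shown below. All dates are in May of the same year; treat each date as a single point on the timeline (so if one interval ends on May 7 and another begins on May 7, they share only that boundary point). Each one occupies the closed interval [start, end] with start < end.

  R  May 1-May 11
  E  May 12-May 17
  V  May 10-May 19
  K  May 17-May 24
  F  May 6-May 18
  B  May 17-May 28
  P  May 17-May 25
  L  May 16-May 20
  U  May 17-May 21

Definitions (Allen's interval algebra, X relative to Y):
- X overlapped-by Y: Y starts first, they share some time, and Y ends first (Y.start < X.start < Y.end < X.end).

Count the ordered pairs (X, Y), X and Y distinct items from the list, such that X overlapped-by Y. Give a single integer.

Checking all 72 ordered pairs for relation 'overlapped-by'; matching pairs in alphabetical order:
(B, F): B overlapped-by F ✓
(B, L): B overlapped-by L ✓
(B, V): B overlapped-by V ✓
(F, R): F overlapped-by R ✓
(K, F): K overlapped-by F ✓
(K, L): K overlapped-by L ✓
(K, V): K overlapped-by V ✓
(L, E): L overlapped-by E ✓
(L, F): L overlapped-by F ✓
(L, V): L overlapped-by V ✓
(P, F): P overlapped-by F ✓
(P, L): P overlapped-by L ✓
(P, V): P overlapped-by V ✓
(U, F): U overlapped-by F ✓
(U, L): U overlapped-by L ✓
(U, V): U overlapped-by V ✓
(V, F): V overlapped-by F ✓
(V, R): V overlapped-by R ✓
Count: 18.

18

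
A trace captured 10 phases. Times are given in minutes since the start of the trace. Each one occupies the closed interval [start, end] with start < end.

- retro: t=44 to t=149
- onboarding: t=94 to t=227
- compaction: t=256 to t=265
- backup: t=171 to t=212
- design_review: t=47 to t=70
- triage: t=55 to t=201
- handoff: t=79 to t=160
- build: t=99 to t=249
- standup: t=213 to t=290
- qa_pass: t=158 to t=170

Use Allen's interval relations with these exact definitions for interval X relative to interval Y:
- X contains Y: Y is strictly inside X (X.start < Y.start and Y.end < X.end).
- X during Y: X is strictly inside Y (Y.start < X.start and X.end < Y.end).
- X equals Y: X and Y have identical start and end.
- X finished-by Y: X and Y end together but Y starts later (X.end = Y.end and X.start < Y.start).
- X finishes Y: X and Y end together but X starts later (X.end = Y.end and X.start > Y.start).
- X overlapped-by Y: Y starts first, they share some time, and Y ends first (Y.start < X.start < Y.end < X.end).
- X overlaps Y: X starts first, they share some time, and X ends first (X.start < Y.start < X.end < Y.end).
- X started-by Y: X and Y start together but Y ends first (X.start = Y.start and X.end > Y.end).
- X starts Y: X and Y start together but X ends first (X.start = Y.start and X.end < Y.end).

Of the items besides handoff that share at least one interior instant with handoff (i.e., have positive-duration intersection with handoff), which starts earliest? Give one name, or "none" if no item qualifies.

Target handoff = [t=79, t=160].
backup [t=171, t=212] → after → excluded.
build [t=99, t=249] → overlapped-by → candidate.
compaction [t=256, t=265] → after → excluded.
design_review [t=47, t=70] → before → excluded.
onboarding [t=94, t=227] → overlapped-by → candidate.
qa_pass [t=158, t=170] → overlapped-by → candidate.
retro [t=44, t=149] → overlaps → candidate.
standup [t=213, t=290] → after → excluded.
triage [t=55, t=201] → contains → candidate.
Among candidates, earliest start is t=44 → retro.

retro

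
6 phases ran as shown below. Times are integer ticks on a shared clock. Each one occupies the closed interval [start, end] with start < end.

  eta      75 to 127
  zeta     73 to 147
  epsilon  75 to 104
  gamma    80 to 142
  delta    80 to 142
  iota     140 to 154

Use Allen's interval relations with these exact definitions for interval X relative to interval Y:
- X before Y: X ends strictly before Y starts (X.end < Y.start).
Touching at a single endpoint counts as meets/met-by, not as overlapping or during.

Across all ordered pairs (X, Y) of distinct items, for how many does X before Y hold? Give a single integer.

2

Checking all 30 ordered pairs for relation 'before'; matching pairs in alphabetical order:
(epsilon, iota): epsilon before iota ✓
(eta, iota): eta before iota ✓
Count: 2.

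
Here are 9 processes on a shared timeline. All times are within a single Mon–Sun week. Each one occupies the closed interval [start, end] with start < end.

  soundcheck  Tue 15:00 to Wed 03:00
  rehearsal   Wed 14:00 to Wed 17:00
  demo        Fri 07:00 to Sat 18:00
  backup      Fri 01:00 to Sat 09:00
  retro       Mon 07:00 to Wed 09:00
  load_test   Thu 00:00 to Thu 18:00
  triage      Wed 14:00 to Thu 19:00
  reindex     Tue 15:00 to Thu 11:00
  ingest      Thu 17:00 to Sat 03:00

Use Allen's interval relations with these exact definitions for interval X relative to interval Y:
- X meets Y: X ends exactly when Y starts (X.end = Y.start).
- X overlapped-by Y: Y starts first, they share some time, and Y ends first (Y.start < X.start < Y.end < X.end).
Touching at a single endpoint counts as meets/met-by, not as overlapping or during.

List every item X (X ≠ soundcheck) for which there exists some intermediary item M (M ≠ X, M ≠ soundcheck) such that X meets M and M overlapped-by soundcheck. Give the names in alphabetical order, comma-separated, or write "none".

Target soundcheck = [Tue 15:00, Wed 03:00].
Intermediaries M with M overlapped-by soundcheck: none.
Union: none.

none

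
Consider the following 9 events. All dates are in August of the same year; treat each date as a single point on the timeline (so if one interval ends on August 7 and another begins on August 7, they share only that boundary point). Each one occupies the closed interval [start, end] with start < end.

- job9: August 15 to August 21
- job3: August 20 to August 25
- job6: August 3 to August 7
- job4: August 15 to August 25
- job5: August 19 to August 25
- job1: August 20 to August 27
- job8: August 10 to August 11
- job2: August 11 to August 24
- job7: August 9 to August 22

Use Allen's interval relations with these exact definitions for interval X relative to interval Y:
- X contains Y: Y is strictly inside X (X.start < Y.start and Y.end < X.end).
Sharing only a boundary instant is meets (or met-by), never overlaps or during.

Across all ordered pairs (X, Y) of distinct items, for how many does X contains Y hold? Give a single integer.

Checking all 72 ordered pairs for relation 'contains'; matching pairs in alphabetical order:
(job2, job9): job2 contains job9 ✓
(job7, job8): job7 contains job8 ✓
(job7, job9): job7 contains job9 ✓
Count: 3.

3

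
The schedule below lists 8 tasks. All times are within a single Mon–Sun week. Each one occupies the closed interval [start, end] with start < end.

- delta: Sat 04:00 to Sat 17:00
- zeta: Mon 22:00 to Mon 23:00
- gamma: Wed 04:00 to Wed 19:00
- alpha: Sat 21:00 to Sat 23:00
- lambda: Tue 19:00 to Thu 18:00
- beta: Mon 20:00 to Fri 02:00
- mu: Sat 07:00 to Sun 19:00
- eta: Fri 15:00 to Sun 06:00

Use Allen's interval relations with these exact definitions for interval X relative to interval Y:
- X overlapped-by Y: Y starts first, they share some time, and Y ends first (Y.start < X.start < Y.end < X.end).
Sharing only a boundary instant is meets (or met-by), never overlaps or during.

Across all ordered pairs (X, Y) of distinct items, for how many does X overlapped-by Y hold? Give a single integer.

2

Checking all 56 ordered pairs for relation 'overlapped-by'; matching pairs in alphabetical order:
(mu, delta): mu overlapped-by delta ✓
(mu, eta): mu overlapped-by eta ✓
Count: 2.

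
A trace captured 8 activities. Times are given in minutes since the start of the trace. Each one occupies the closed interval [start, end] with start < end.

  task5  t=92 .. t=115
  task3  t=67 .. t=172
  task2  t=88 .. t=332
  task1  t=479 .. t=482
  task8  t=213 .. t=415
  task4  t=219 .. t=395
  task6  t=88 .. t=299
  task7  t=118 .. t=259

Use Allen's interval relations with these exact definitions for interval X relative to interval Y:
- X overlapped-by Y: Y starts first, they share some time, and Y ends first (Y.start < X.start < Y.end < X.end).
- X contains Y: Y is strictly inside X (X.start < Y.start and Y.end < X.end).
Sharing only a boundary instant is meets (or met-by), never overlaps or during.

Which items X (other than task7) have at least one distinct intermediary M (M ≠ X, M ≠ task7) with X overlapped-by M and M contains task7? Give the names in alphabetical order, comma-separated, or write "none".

task4, task8

Target task7 = [t=118, t=259].
Intermediaries M with M contains task7: task2, task6.
Via task2 — items with X overlapped-by task2: task4, task8.
Via task6 — items with X overlapped-by task6: task4, task8.
Union: task4, task8.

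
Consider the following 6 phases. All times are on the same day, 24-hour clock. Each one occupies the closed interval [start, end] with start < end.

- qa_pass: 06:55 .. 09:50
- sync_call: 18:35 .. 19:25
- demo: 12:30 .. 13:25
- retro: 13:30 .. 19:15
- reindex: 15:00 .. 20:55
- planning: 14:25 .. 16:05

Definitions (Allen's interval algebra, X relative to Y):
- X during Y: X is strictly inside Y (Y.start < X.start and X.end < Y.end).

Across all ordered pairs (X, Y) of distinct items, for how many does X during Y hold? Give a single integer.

2

Checking all 30 ordered pairs for relation 'during'; matching pairs in alphabetical order:
(planning, retro): planning during retro ✓
(sync_call, reindex): sync_call during reindex ✓
Count: 2.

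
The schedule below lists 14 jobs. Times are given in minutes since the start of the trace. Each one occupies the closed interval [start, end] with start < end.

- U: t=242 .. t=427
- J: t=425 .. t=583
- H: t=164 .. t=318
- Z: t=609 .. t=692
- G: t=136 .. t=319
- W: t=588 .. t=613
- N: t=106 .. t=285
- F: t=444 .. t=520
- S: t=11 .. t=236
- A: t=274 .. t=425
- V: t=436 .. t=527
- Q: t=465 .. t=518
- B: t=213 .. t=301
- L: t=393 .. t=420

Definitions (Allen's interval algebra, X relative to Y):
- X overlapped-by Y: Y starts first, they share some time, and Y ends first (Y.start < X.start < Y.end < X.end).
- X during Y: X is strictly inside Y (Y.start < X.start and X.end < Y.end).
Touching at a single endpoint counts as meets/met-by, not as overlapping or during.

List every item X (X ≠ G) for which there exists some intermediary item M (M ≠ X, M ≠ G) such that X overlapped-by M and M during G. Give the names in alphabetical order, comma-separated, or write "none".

Target G = [t=136, t=319].
Intermediaries M with M during G: B, H.
Via B — items with X overlapped-by B: A, U.
Via H — items with X overlapped-by H: A, U.
Union: A, U.

A, U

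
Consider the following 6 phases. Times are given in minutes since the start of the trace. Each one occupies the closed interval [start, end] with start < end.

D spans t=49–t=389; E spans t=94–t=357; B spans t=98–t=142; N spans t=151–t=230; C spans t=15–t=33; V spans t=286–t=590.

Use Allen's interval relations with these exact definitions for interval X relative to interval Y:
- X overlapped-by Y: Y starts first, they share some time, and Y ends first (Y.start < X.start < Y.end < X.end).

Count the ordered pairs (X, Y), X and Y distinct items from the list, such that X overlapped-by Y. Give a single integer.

2

Checking all 30 ordered pairs for relation 'overlapped-by'; matching pairs in alphabetical order:
(V, D): V overlapped-by D ✓
(V, E): V overlapped-by E ✓
Count: 2.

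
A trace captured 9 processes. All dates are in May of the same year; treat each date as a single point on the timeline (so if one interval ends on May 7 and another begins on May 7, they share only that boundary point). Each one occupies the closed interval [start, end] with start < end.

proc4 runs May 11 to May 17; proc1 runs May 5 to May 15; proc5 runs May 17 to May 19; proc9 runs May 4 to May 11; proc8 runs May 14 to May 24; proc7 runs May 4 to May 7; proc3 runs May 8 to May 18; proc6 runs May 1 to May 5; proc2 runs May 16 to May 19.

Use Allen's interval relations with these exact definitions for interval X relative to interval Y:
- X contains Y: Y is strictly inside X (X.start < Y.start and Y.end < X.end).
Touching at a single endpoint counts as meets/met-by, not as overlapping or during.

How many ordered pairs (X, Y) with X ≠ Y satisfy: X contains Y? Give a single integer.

3

Checking all 72 ordered pairs for relation 'contains'; matching pairs in alphabetical order:
(proc3, proc4): proc3 contains proc4 ✓
(proc8, proc2): proc8 contains proc2 ✓
(proc8, proc5): proc8 contains proc5 ✓
Count: 3.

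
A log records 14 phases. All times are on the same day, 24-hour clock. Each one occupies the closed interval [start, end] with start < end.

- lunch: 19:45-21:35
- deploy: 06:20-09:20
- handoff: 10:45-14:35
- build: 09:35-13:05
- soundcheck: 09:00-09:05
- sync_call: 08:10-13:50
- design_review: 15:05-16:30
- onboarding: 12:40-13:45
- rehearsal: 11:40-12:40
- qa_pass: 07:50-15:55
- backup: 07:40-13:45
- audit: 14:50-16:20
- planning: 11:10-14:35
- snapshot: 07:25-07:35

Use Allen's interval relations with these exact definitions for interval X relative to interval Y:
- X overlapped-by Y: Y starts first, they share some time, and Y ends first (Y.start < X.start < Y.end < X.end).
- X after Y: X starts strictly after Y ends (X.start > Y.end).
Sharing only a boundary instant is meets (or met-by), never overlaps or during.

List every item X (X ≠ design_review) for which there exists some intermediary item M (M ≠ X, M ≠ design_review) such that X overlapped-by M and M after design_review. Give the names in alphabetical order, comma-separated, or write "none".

Target design_review = [15:05, 16:30].
Intermediaries M with M after design_review: lunch.
Via lunch — items with X overlapped-by lunch: none.
Union: none.

none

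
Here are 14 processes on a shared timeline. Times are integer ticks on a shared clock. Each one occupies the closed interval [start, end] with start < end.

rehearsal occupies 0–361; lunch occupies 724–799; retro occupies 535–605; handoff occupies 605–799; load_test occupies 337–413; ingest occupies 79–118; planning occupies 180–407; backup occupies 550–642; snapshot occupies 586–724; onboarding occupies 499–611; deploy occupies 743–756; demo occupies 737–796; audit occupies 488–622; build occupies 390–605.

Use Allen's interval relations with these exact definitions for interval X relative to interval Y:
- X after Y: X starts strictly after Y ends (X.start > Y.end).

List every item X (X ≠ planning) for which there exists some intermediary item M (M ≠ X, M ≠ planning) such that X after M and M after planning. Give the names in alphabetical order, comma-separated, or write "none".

Target planning = [180, 407].
Intermediaries M with M after planning: audit, backup, demo, deploy, handoff, lunch, onboarding, retro, snapshot.
Via audit — items with X after audit: demo, deploy, lunch.
Via backup — items with X after backup: demo, deploy, lunch.
Via demo — items with X after demo: none.
Via deploy — items with X after deploy: none.
Via handoff — items with X after handoff: none.
Via lunch — items with X after lunch: none.
Via onboarding — items with X after onboarding: demo, deploy, lunch.
Via retro — items with X after retro: demo, deploy, lunch.
Via snapshot — items with X after snapshot: demo, deploy.
Union: demo, deploy, lunch.

demo, deploy, lunch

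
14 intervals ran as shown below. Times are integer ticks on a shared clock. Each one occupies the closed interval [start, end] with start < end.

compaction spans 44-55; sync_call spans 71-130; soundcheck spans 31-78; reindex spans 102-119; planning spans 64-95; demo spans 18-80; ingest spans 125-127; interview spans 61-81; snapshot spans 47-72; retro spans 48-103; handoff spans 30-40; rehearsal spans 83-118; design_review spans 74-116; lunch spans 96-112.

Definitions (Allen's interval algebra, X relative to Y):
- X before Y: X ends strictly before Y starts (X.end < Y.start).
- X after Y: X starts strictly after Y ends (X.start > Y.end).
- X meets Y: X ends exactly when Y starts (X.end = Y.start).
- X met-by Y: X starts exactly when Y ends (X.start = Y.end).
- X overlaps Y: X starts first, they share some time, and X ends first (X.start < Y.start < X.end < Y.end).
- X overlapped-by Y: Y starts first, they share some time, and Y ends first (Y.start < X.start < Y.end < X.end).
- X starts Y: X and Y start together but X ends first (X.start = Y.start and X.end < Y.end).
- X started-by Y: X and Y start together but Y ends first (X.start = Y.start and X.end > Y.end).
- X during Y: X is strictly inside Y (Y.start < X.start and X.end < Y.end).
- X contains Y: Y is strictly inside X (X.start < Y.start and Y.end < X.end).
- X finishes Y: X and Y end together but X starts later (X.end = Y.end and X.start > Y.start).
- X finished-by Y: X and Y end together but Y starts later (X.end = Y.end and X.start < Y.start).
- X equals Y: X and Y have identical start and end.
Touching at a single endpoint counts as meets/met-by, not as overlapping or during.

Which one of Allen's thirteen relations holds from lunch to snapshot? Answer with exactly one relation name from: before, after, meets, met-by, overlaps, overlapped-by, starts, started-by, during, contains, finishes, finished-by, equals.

lunch = [96, 112]; snapshot = [47, 72].
Compare endpoints: lunch.start > snapshot.start, lunch.start > snapshot.end, lunch.end > snapshot.start, lunch.end > snapshot.end.
That pattern is 'after'.

after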